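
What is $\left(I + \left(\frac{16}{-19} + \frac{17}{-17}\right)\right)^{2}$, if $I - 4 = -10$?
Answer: $\frac{22201}{361} \approx 61.499$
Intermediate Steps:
$I = -6$ ($I = 4 - 10 = -6$)
$\left(I + \left(\frac{16}{-19} + \frac{17}{-17}\right)\right)^{2} = \left(-6 + \left(\frac{16}{-19} + \frac{17}{-17}\right)\right)^{2} = \left(-6 + \left(16 \left(- \frac{1}{19}\right) + 17 \left(- \frac{1}{17}\right)\right)\right)^{2} = \left(-6 - \frac{35}{19}\right)^{2} = \left(- \frac{149}{19}\right)^{2} = \frac{22201}{361}$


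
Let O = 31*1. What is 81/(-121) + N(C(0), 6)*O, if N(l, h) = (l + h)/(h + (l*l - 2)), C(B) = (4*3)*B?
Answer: 11091/242 ≈ 45.831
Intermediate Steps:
O = 31
C(B) = 12*B
N(l, h) = (h + l)/(-2 + h + l**2) (N(l, h) = (h + l)/(h + (l**2 - 2)) = (h + l)/(h + (-2 + l**2)) = (h + l)/(-2 + h + l**2))
81/(-121) + N(C(0), 6)*O = 81/(-121) + ((6 + 12*0)/(-2 + 6 + (12*0)**2))*31 = 81*(-1/121) + ((6 + 0)/(-2 + 6 + 0**2))*31 = -81/121 + (6/(-2 + 6 + 0))*31 = -81/121 + (6/4)*31 = -81/121 + ((1/4)*6)*31 = -81/121 + (3/2)*31 = -81/121 + 93/2 = 11091/242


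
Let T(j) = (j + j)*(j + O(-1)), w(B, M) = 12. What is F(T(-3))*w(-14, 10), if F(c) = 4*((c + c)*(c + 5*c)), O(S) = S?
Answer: 331776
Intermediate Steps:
T(j) = 2*j*(-1 + j) (T(j) = (j + j)*(j - 1) = (2*j)*(-1 + j) = 2*j*(-1 + j))
F(c) = 48*c**2 (F(c) = 4*((2*c)*(6*c)) = 4*(12*c**2) = 48*c**2)
F(T(-3))*w(-14, 10) = (48*(2*(-3)*(-1 - 3))**2)*12 = (48*(2*(-3)*(-4))**2)*12 = (48*24**2)*12 = (48*576)*12 = 27648*12 = 331776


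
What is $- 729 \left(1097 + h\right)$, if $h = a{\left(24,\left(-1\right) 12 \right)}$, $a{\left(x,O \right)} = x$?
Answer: $-817209$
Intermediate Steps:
$h = 24$
$- 729 \left(1097 + h\right) = - 729 \left(1097 + 24\right) = \left(-729\right) 1121 = -817209$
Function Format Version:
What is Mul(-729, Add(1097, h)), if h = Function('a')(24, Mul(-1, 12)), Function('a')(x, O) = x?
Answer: -817209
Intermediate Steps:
h = 24
Mul(-729, Add(1097, h)) = Mul(-729, Add(1097, 24)) = Mul(-729, 1121) = -817209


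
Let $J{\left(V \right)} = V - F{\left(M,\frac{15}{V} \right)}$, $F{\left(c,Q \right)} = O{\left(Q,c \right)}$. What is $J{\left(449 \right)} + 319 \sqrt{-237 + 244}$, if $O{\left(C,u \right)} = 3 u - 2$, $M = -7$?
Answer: $472 + 319 \sqrt{7} \approx 1316.0$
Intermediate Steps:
$O{\left(C,u \right)} = -2 + 3 u$
$F{\left(c,Q \right)} = -2 + 3 c$
$J{\left(V \right)} = 23 + V$ ($J{\left(V \right)} = V - \left(-2 + 3 \left(-7\right)\right) = V - \left(-2 - 21\right) = V - -23 = V + 23 = 23 + V$)
$J{\left(449 \right)} + 319 \sqrt{-237 + 244} = \left(23 + 449\right) + 319 \sqrt{-237 + 244} = 472 + 319 \sqrt{7}$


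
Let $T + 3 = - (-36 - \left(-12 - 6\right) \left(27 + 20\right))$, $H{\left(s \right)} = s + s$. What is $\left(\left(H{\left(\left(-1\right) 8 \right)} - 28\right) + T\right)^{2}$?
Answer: $734449$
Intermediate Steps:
$H{\left(s \right)} = 2 s$
$T = -813$ ($T = -3 - \left(-36 - \left(-12 - 6\right) \left(27 + 20\right)\right) = -3 - \left(-36 - \left(-18\right) 47\right) = -3 - \left(-36 - -846\right) = -3 - \left(-36 + 846\right) = -3 - 810 = -813$)
$\left(\left(H{\left(\left(-1\right) 8 \right)} - 28\right) + T\right)^{2} = \left(\left(2 \left(\left(-1\right) 8\right) - 28\right) - 813\right)^{2} = \left(\left(2 \left(-8\right) - 28\right) - 813\right)^{2} = \left(\left(-16 - 28\right) - 813\right)^{2} = \left(-44 - 813\right)^{2} = \left(-857\right)^{2} = 734449$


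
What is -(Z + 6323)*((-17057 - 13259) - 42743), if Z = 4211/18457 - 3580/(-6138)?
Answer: 8723472148295044/18881511 ≈ 4.6201e+8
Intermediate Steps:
Z = 45961589/56644533 (Z = 4211*(1/18457) - 3580*(-1/6138) = 4211/18457 + 1790/3069 = 45961589/56644533 ≈ 0.81140)
-(Z + 6323)*((-17057 - 13259) - 42743) = -(45961589/56644533 + 6323)*((-17057 - 13259) - 42743) = -358209343748*(-30316 - 42743)/56644533 = -358209343748*(-73059)/56644533 = -1*(-8723472148295044/18881511) = 8723472148295044/18881511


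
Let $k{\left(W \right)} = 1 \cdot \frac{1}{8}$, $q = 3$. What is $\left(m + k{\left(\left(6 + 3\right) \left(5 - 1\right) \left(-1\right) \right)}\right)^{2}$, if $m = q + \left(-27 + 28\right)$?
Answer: $\frac{1089}{64} \approx 17.016$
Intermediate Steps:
$k{\left(W \right)} = \frac{1}{8}$ ($k{\left(W \right)} = 1 \cdot \frac{1}{8} = \frac{1}{8}$)
$m = 4$ ($m = 3 + \left(-27 + 28\right) = 3 + 1 = 4$)
$\left(m + k{\left(\left(6 + 3\right) \left(5 - 1\right) \left(-1\right) \right)}\right)^{2} = \left(4 + \frac{1}{8}\right)^{2} = \left(\frac{33}{8}\right)^{2} = \frac{1089}{64}$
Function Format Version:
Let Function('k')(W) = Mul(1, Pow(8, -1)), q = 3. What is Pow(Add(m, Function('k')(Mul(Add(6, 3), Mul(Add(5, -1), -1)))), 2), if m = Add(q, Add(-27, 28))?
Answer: Rational(1089, 64) ≈ 17.016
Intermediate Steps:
Function('k')(W) = Rational(1, 8) (Function('k')(W) = Mul(1, Rational(1, 8)) = Rational(1, 8))
m = 4 (m = Add(3, Add(-27, 28)) = Add(3, 1) = 4)
Pow(Add(m, Function('k')(Mul(Add(6, 3), Mul(Add(5, -1), -1)))), 2) = Pow(Add(4, Rational(1, 8)), 2) = Pow(Rational(33, 8), 2) = Rational(1089, 64)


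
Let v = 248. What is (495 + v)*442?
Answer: 328406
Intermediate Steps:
(495 + v)*442 = (495 + 248)*442 = 743*442 = 328406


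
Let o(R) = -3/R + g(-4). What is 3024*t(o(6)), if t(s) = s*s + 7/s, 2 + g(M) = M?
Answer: 1618596/13 ≈ 1.2451e+5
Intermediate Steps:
g(M) = -2 + M
o(R) = -6 - 3/R (o(R) = -3/R + (-2 - 4) = -3/R - 6 = -6 - 3/R)
t(s) = s² + 7/s
3024*t(o(6)) = 3024*((7 + (-6 - 3/6)³)/(-6 - 3/6)) = 3024*((7 + (-6 - 3*⅙)³)/(-6 - 3*⅙)) = 3024*((7 + (-6 - ½)³)/(-6 - ½)) = 3024*((7 + (-13/2)³)/(-13/2)) = 3024*(-2*(7 - 2197/8)/13) = 3024*(-2/13*(-2141/8)) = 3024*(2141/52) = 1618596/13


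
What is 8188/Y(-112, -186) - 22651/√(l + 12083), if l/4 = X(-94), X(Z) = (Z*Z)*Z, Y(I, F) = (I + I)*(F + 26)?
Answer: 2047/8960 + 22651*I*√3310253/3310253 ≈ 0.22846 + 12.45*I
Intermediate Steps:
Y(I, F) = 2*I*(26 + F) (Y(I, F) = (2*I)*(26 + F) = 2*I*(26 + F))
X(Z) = Z³ (X(Z) = Z²*Z = Z³)
l = -3322336 (l = 4*(-94)³ = 4*(-830584) = -3322336)
8188/Y(-112, -186) - 22651/√(l + 12083) = 8188/((2*(-112)*(26 - 186))) - 22651/√(-3322336 + 12083) = 8188/((2*(-112)*(-160))) - 22651*(-I*√3310253/3310253) = 8188/35840 - 22651*(-I*√3310253/3310253) = 8188*(1/35840) - (-22651)*I*√3310253/3310253 = 2047/8960 + 22651*I*√3310253/3310253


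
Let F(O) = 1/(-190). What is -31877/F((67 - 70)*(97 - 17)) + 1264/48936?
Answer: 37048405868/6117 ≈ 6.0566e+6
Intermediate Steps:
F(O) = -1/190
-31877/F((67 - 70)*(97 - 17)) + 1264/48936 = -31877/(-1/190) + 1264/48936 = -31877*(-190) + 1264*(1/48936) = 6056630 + 158/6117 = 37048405868/6117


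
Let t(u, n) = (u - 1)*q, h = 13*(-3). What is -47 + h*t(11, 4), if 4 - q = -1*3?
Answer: -2777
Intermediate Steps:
h = -39
q = 7 (q = 4 - (-1)*3 = 4 - 1*(-3) = 4 + 3 = 7)
t(u, n) = -7 + 7*u (t(u, n) = (u - 1)*7 = (-1 + u)*7 = -7 + 7*u)
-47 + h*t(11, 4) = -47 - 39*(-7 + 7*11) = -47 - 39*(-7 + 77) = -47 - 39*70 = -47 - 2730 = -2777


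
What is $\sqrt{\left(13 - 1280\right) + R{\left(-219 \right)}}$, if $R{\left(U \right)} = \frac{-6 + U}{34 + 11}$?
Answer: $2 i \sqrt{318} \approx 35.665 i$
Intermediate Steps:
$R{\left(U \right)} = - \frac{2}{15} + \frac{U}{45}$ ($R{\left(U \right)} = \frac{-6 + U}{45} = \left(-6 + U\right) \frac{1}{45} = - \frac{2}{15} + \frac{U}{45}$)
$\sqrt{\left(13 - 1280\right) + R{\left(-219 \right)}} = \sqrt{\left(13 - 1280\right) + \left(- \frac{2}{15} + \frac{1}{45} \left(-219\right)\right)} = \sqrt{\left(13 - 1280\right) - 5} = \sqrt{-1267 - 5} = \sqrt{-1272} = 2 i \sqrt{318}$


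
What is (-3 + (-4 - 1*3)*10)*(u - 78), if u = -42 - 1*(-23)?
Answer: 7081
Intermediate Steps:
u = -19 (u = -42 + 23 = -19)
(-3 + (-4 - 1*3)*10)*(u - 78) = (-3 + (-4 - 1*3)*10)*(-19 - 78) = (-3 + (-4 - 3)*10)*(-97) = (-3 - 7*10)*(-97) = (-3 - 70)*(-97) = -73*(-97) = 7081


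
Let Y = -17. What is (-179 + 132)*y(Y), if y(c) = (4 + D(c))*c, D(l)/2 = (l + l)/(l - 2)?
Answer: 115056/19 ≈ 6055.6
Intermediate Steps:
D(l) = 4*l/(-2 + l) (D(l) = 2*((l + l)/(l - 2)) = 2*((2*l)/(-2 + l)) = 2*(2*l/(-2 + l)) = 4*l/(-2 + l))
y(c) = c*(4 + 4*c/(-2 + c)) (y(c) = (4 + 4*c/(-2 + c))*c = c*(4 + 4*c/(-2 + c)))
(-179 + 132)*y(Y) = (-179 + 132)*(8*(-17)*(-1 - 17)/(-2 - 17)) = -376*(-17)*(-18)/(-19) = -376*(-17)*(-1)*(-18)/19 = -47*(-2448/19) = 115056/19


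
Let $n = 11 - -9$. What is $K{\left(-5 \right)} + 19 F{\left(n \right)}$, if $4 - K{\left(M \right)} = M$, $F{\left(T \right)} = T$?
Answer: $389$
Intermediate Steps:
$n = 20$ ($n = 11 + 9 = 20$)
$K{\left(M \right)} = 4 - M$
$K{\left(-5 \right)} + 19 F{\left(n \right)} = \left(4 - -5\right) + 19 \cdot 20 = \left(4 + 5\right) + 380 = 9 + 380 = 389$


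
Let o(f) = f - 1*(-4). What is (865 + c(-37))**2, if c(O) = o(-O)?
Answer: 820836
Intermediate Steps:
o(f) = 4 + f (o(f) = f + 4 = 4 + f)
c(O) = 4 - O
(865 + c(-37))**2 = (865 + (4 - 1*(-37)))**2 = (865 + (4 + 37))**2 = (865 + 41)**2 = 906**2 = 820836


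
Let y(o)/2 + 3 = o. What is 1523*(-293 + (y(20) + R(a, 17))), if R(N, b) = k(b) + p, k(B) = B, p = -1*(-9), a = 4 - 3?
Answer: -354859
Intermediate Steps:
y(o) = -6 + 2*o
a = 1
p = 9
R(N, b) = 9 + b (R(N, b) = b + 9 = 9 + b)
1523*(-293 + (y(20) + R(a, 17))) = 1523*(-293 + ((-6 + 2*20) + (9 + 17))) = 1523*(-293 + ((-6 + 40) + 26)) = 1523*(-293 + (34 + 26)) = 1523*(-293 + 60) = 1523*(-233) = -354859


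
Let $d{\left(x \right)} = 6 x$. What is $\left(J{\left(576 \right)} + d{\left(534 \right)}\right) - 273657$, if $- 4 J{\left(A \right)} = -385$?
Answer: $- \frac{1081427}{4} \approx -2.7036 \cdot 10^{5}$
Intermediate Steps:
$J{\left(A \right)} = \frac{385}{4}$ ($J{\left(A \right)} = \left(- \frac{1}{4}\right) \left(-385\right) = \frac{385}{4}$)
$\left(J{\left(576 \right)} + d{\left(534 \right)}\right) - 273657 = \left(\frac{385}{4} + 6 \cdot 534\right) - 273657 = \left(\frac{385}{4} + 3204\right) - 273657 = \frac{13201}{4} - 273657 = - \frac{1081427}{4}$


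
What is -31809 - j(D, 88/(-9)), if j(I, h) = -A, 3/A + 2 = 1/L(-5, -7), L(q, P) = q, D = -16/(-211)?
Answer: -349914/11 ≈ -31810.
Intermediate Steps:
D = 16/211 (D = -16*(-1/211) = 16/211 ≈ 0.075829)
A = -15/11 (A = 3/(-2 + 1/(-5)) = 3/(-2 - ⅕) = 3/(-11/5) = 3*(-5/11) = -15/11 ≈ -1.3636)
j(I, h) = 15/11 (j(I, h) = -1*(-15/11) = 15/11)
-31809 - j(D, 88/(-9)) = -31809 - 1*15/11 = -31809 - 15/11 = -349914/11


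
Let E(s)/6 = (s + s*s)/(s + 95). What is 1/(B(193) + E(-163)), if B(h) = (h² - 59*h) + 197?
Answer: 17/403394 ≈ 4.2142e-5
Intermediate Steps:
B(h) = 197 + h² - 59*h
E(s) = 6*(s + s²)/(95 + s) (E(s) = 6*((s + s*s)/(s + 95)) = 6*((s + s²)/(95 + s)) = 6*(s + s²)/(95 + s))
1/(B(193) + E(-163)) = 1/((197 + 193² - 59*193) + 6*(-163)*(1 - 163)/(95 - 163)) = 1/((197 + 37249 - 11387) + 6*(-163)*(-162)/(-68)) = 1/(26059 + 6*(-163)*(-1/68)*(-162)) = 1/(26059 - 39609/17) = 1/(403394/17) = 17/403394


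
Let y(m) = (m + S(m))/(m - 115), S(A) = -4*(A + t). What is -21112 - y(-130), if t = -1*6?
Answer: -5172026/245 ≈ -21110.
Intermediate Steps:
t = -6
S(A) = 24 - 4*A (S(A) = -4*(A - 6) = -4*(-6 + A) = 24 - 4*A)
y(m) = (24 - 3*m)/(-115 + m) (y(m) = (m + (24 - 4*m))/(m - 115) = (24 - 3*m)/(-115 + m))
-21112 - y(-130) = -21112 - 3*(8 - 1*(-130))/(-115 - 130) = -21112 - 3*(8 + 130)/(-245) = -21112 - 3*(-1)*138/245 = -21112 - 1*(-414/245) = -21112 + 414/245 = -5172026/245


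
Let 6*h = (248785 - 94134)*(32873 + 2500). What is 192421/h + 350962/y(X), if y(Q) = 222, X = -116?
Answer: 319987881054083/202407383451 ≈ 1580.9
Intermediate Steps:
h = 1823489941/2 (h = ((248785 - 94134)*(32873 + 2500))/6 = (154651*35373)/6 = (1/6)*5470469823 = 1823489941/2 ≈ 9.1175e+8)
192421/h + 350962/y(X) = 192421/(1823489941/2) + 350962/222 = 192421*(2/1823489941) + 350962*(1/222) = 384842/1823489941 + 175481/111 = 319987881054083/202407383451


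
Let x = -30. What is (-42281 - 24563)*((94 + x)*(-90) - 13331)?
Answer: 1276118804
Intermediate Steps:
(-42281 - 24563)*((94 + x)*(-90) - 13331) = (-42281 - 24563)*((94 - 30)*(-90) - 13331) = -66844*(64*(-90) - 13331) = -66844*(-5760 - 13331) = -66844*(-19091) = 1276118804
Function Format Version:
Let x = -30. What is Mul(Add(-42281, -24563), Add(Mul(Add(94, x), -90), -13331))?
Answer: 1276118804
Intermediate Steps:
Mul(Add(-42281, -24563), Add(Mul(Add(94, x), -90), -13331)) = Mul(Add(-42281, -24563), Add(Mul(Add(94, -30), -90), -13331)) = Mul(-66844, Add(Mul(64, -90), -13331)) = Mul(-66844, Add(-5760, -13331)) = Mul(-66844, -19091) = 1276118804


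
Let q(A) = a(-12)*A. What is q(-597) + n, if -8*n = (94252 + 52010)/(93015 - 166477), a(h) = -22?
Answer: 3859472763/293848 ≈ 13134.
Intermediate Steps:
n = 73131/293848 (n = -(94252 + 52010)/(8*(93015 - 166477)) = -73131/(4*(-73462)) = -73131*(-1)/(4*73462) = -⅛*(-73131/36731) = 73131/293848 ≈ 0.24887)
q(A) = -22*A
q(-597) + n = -22*(-597) + 73131/293848 = 13134 + 73131/293848 = 3859472763/293848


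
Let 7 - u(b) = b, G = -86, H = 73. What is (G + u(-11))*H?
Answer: -4964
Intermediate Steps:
u(b) = 7 - b
(G + u(-11))*H = (-86 + (7 - 1*(-11)))*73 = (-86 + (7 + 11))*73 = (-86 + 18)*73 = -68*73 = -4964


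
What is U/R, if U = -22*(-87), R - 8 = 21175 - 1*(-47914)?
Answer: 1914/69097 ≈ 0.027700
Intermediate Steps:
R = 69097 (R = 8 + (21175 - 1*(-47914)) = 8 + (21175 + 47914) = 8 + 69089 = 69097)
U = 1914
U/R = 1914/69097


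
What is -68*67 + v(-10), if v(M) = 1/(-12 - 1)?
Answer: -59229/13 ≈ -4556.1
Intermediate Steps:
v(M) = -1/13 (v(M) = 1/(-13) = -1/13)
-68*67 + v(-10) = -68*67 - 1/13 = -4556 - 1/13 = -59229/13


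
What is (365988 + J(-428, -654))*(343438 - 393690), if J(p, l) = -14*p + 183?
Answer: -18701935076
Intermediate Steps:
J(p, l) = 183 - 14*p
(365988 + J(-428, -654))*(343438 - 393690) = (365988 + (183 - 14*(-428)))*(343438 - 393690) = (365988 + (183 + 5992))*(-50252) = (365988 + 6175)*(-50252) = 372163*(-50252) = -18701935076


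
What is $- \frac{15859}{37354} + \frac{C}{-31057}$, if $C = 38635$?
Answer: $- \frac{1935704753}{1160103178} \approx -1.6686$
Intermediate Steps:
$- \frac{15859}{37354} + \frac{C}{-31057} = - \frac{15859}{37354} + \frac{38635}{-31057} = \left(-15859\right) \frac{1}{37354} + 38635 \left(- \frac{1}{31057}\right) = - \frac{15859}{37354} - \frac{38635}{31057} = - \frac{1935704753}{1160103178}$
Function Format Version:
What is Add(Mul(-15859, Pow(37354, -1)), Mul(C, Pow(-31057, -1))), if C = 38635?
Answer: Rational(-1935704753, 1160103178) ≈ -1.6686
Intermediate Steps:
Add(Mul(-15859, Pow(37354, -1)), Mul(C, Pow(-31057, -1))) = Add(Mul(-15859, Pow(37354, -1)), Mul(38635, Pow(-31057, -1))) = Add(Mul(-15859, Rational(1, 37354)), Mul(38635, Rational(-1, 31057))) = Add(Rational(-15859, 37354), Rational(-38635, 31057)) = Rational(-1935704753, 1160103178)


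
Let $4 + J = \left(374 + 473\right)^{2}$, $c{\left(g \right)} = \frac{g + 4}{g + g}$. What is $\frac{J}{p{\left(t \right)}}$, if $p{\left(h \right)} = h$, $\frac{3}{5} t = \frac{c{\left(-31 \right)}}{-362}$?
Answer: $- \frac{1073429188}{3} \approx -3.5781 \cdot 10^{8}$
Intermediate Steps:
$c{\left(g \right)} = \frac{4 + g}{2 g}$
$t = - \frac{45}{22444}$ ($t = \frac{5 \frac{\frac{1}{2} \frac{1}{-31} \left(4 - 31\right)}{-362}}{3} = \frac{5 \cdot \frac{1}{2} \left(- \frac{1}{31}\right) \left(-27\right) \left(- \frac{1}{362}\right)}{3} = \frac{5 \cdot \frac{27}{62} \left(- \frac{1}{362}\right)}{3} = \frac{5}{3} \left(- \frac{27}{22444}\right) = - \frac{45}{22444} \approx -0.002005$)
$J = 717405$ ($J = -4 + \left(374 + 473\right)^{2} = -4 + 847^{2} = -4 + 717409 = 717405$)
$\frac{J}{p{\left(t \right)}} = \frac{717405}{- \frac{45}{22444}} = 717405 \left(- \frac{22444}{45}\right) = - \frac{1073429188}{3}$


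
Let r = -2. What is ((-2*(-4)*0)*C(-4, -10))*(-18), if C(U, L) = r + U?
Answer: 0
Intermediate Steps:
C(U, L) = -2 + U
((-2*(-4)*0)*C(-4, -10))*(-18) = ((-2*(-4)*0)*(-2 - 4))*(-18) = ((8*0)*(-6))*(-18) = (0*(-6))*(-18) = 0*(-18) = 0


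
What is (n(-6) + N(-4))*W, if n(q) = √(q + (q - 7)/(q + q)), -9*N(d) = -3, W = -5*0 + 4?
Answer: 4/3 + 2*I*√177/3 ≈ 1.3333 + 8.8694*I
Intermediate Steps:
W = 4 (W = 0 + 4 = 4)
N(d) = ⅓ (N(d) = -⅑*(-3) = ⅓)
n(q) = √(q + (-7 + q)/(2*q)) (n(q) = √(q + (-7 + q)/((2*q))) = √(q + (-7 + q)*(1/(2*q))) = √(q + (-7 + q)/(2*q)))
(n(-6) + N(-4))*W = (√(2 - 14/(-6) + 4*(-6))/2 + ⅓)*4 = (√(2 - 14*(-⅙) - 24)/2 + ⅓)*4 = (√(2 + 7/3 - 24)/2 + ⅓)*4 = (√(-59/3)/2 + ⅓)*4 = ((I*√177/3)/2 + ⅓)*4 = (I*√177/6 + ⅓)*4 = (⅓ + I*√177/6)*4 = 4/3 + 2*I*√177/3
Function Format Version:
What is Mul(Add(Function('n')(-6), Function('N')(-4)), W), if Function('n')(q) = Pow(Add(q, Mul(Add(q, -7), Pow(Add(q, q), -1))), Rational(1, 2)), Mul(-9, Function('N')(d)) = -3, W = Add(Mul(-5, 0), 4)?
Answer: Add(Rational(4, 3), Mul(Rational(2, 3), I, Pow(177, Rational(1, 2)))) ≈ Add(1.3333, Mul(8.8694, I))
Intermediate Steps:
W = 4 (W = Add(0, 4) = 4)
Function('N')(d) = Rational(1, 3) (Function('N')(d) = Mul(Rational(-1, 9), -3) = Rational(1, 3))
Function('n')(q) = Pow(Add(q, Mul(Rational(1, 2), Pow(q, -1), Add(-7, q))), Rational(1, 2)) (Function('n')(q) = Pow(Add(q, Mul(Add(-7, q), Pow(Mul(2, q), -1))), Rational(1, 2)) = Pow(Add(q, Mul(Add(-7, q), Mul(Rational(1, 2), Pow(q, -1)))), Rational(1, 2)) = Pow(Add(q, Mul(Rational(1, 2), Pow(q, -1), Add(-7, q))), Rational(1, 2)))
Mul(Add(Function('n')(-6), Function('N')(-4)), W) = Mul(Add(Mul(Rational(1, 2), Pow(Add(2, Mul(-14, Pow(-6, -1)), Mul(4, -6)), Rational(1, 2))), Rational(1, 3)), 4) = Mul(Add(Mul(Rational(1, 2), Pow(Add(2, Mul(-14, Rational(-1, 6)), -24), Rational(1, 2))), Rational(1, 3)), 4) = Mul(Add(Mul(Rational(1, 2), Pow(Add(2, Rational(7, 3), -24), Rational(1, 2))), Rational(1, 3)), 4) = Mul(Add(Mul(Rational(1, 2), Pow(Rational(-59, 3), Rational(1, 2))), Rational(1, 3)), 4) = Mul(Add(Mul(Rational(1, 2), Mul(Rational(1, 3), I, Pow(177, Rational(1, 2)))), Rational(1, 3)), 4) = Mul(Add(Mul(Rational(1, 6), I, Pow(177, Rational(1, 2))), Rational(1, 3)), 4) = Mul(Add(Rational(1, 3), Mul(Rational(1, 6), I, Pow(177, Rational(1, 2)))), 4) = Add(Rational(4, 3), Mul(Rational(2, 3), I, Pow(177, Rational(1, 2))))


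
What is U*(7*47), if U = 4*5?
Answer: 6580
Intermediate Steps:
U = 20
U*(7*47) = 20*(7*47) = 20*329 = 6580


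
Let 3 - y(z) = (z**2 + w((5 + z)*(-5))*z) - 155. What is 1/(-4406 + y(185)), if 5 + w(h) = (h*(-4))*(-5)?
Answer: 1/3477452 ≈ 2.8757e-7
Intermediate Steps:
w(h) = -5 + 20*h (w(h) = -5 + (h*(-4))*(-5) = -5 - 4*h*(-5) = -5 + 20*h)
y(z) = 158 - z**2 - z*(-505 - 100*z) (y(z) = 3 - ((z**2 + (-5 + 20*((5 + z)*(-5)))*z) - 155) = 3 - ((z**2 + (-5 + 20*(-25 - 5*z))*z) - 155) = 3 - ((z**2 + (-5 + (-500 - 100*z))*z) - 155) = 3 - ((z**2 + (-505 - 100*z)*z) - 155) = 3 - ((z**2 + z*(-505 - 100*z)) - 155) = 3 - (-155 + z**2 + z*(-505 - 100*z)) = 3 + (155 - z**2 - z*(-505 - 100*z)) = 158 - z**2 - z*(-505 - 100*z))
1/(-4406 + y(185)) = 1/(-4406 + (158 + 99*185**2 + 505*185)) = 1/(-4406 + (158 + 99*34225 + 93425)) = 1/(-4406 + (158 + 3388275 + 93425)) = 1/(-4406 + 3481858) = 1/3477452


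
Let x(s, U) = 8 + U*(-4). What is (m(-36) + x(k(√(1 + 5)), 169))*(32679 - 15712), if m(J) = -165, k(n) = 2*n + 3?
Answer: -14133511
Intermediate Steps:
k(n) = 3 + 2*n
x(s, U) = 8 - 4*U
(m(-36) + x(k(√(1 + 5)), 169))*(32679 - 15712) = (-165 + (8 - 4*169))*(32679 - 15712) = (-165 + (8 - 676))*16967 = (-165 - 668)*16967 = -833*16967 = -14133511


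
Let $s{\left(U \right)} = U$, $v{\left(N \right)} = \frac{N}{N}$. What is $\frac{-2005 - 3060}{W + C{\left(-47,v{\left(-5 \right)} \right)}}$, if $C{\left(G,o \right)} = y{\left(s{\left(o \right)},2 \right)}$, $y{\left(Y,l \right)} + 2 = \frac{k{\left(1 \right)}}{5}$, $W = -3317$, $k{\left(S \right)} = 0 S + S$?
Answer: $\frac{25325}{16594} \approx 1.5262$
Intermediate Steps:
$v{\left(N \right)} = 1$
$k{\left(S \right)} = S$ ($k{\left(S \right)} = 0 + S = S$)
$y{\left(Y,l \right)} = - \frac{9}{5}$ ($y{\left(Y,l \right)} = -2 + 1 \cdot \frac{1}{5} = -2 + \frac{1}{5} = - \frac{9}{5}$)
$C{\left(G,o \right)} = - \frac{9}{5}$
$\frac{-2005 - 3060}{W + C{\left(-47,v{\left(-5 \right)} \right)}} = \frac{-2005 - 3060}{-3317 - \frac{9}{5}} = - \frac{5065}{- \frac{16594}{5}} = \left(-5065\right) \left(- \frac{5}{16594}\right) = \frac{25325}{16594}$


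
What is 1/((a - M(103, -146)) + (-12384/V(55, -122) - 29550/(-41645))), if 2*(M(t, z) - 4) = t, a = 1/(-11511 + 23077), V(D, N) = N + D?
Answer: 3227162669/419677906490 ≈ 0.0076896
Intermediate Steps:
V(D, N) = D + N
a = 1/11566 ≈ 8.6460e-5
M(t, z) = 4 + t/2
1/((a - M(103, -146)) + (-12384/V(55, -122) - 29550/(-41645))) = 1/((1/11566 - (4 + (½)*103)) + (-12384/(55 - 122) - 29550/(-41645))) = 1/((1/11566 - (4 + 103/2)) + (-12384/(-67) - 29550*(-1/41645))) = 1/((1/11566 - 1*111/2) + (-12384*(-1/67) + 5910/8329)) = 1/((1/11566 - 111/2) + (12384/67 + 5910/8329)) = 1/(-320956/5783 + 103542306/558043) = 1/(419677906490/3227162669) = 3227162669/419677906490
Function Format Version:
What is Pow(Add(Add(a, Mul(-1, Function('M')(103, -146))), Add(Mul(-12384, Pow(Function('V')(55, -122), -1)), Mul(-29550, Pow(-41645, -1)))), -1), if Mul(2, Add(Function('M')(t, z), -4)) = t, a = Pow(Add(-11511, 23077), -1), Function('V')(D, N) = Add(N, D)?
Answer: Rational(3227162669, 419677906490) ≈ 0.0076896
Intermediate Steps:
Function('V')(D, N) = Add(D, N)
a = Rational(1, 11566) (a = Pow(11566, -1) = Rational(1, 11566) ≈ 8.6460e-5)
Function('M')(t, z) = Add(4, Mul(Rational(1, 2), t))
Pow(Add(Add(a, Mul(-1, Function('M')(103, -146))), Add(Mul(-12384, Pow(Function('V')(55, -122), -1)), Mul(-29550, Pow(-41645, -1)))), -1) = Pow(Add(Add(Rational(1, 11566), Mul(-1, Add(4, Mul(Rational(1, 2), 103)))), Add(Mul(-12384, Pow(Add(55, -122), -1)), Mul(-29550, Pow(-41645, -1)))), -1) = Pow(Add(Add(Rational(1, 11566), Mul(-1, Add(4, Rational(103, 2)))), Add(Mul(-12384, Pow(-67, -1)), Mul(-29550, Rational(-1, 41645)))), -1) = Pow(Add(Add(Rational(1, 11566), Mul(-1, Rational(111, 2))), Add(Mul(-12384, Rational(-1, 67)), Rational(5910, 8329))), -1) = Pow(Add(Add(Rational(1, 11566), Rational(-111, 2)), Add(Rational(12384, 67), Rational(5910, 8329))), -1) = Pow(Add(Rational(-320956, 5783), Rational(103542306, 558043)), -1) = Pow(Rational(419677906490, 3227162669), -1) = Rational(3227162669, 419677906490)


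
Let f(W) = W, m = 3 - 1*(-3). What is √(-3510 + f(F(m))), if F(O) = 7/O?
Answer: I*√126318/6 ≈ 59.235*I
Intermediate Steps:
m = 6 (m = 3 + 3 = 6)
√(-3510 + f(F(m))) = √(-3510 + 7/6) = √(-21053/6) = I*√126318/6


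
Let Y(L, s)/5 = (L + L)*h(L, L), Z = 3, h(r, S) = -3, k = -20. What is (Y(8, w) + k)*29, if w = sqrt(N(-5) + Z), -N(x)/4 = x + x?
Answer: -7540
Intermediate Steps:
N(x) = -8*x (N(x) = -4*(x + x) = -8*x)
w = sqrt(43) (w = sqrt(-8*(-5) + 3) = sqrt(40 + 3) = sqrt(43) ≈ 6.5574)
Y(L, s) = -30*L (Y(L, s) = 5*((L + L)*(-3)) = 5*((2*L)*(-3)) = 5*(-6*L) = -30*L)
(Y(8, w) + k)*29 = (-30*8 - 20)*29 = (-240 - 20)*29 = -260*29 = -7540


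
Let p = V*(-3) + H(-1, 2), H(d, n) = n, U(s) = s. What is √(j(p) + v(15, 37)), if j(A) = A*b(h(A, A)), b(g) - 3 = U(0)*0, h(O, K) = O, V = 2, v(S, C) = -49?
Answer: I*√61 ≈ 7.8102*I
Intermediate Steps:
p = -4 (p = 2*(-3) + 2 = -6 + 2 = -4)
b(g) = 3 (b(g) = 3 + 0*0 = 3 + 0 = 3)
j(A) = 3*A (j(A) = A*3 = 3*A)
√(j(p) + v(15, 37)) = √(3*(-4) - 49) = √(-12 - 49) = √(-61) = I*√61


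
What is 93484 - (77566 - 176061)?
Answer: 191979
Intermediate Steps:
93484 - (77566 - 176061) = 93484 - 1*(-98495) = 93484 + 98495 = 191979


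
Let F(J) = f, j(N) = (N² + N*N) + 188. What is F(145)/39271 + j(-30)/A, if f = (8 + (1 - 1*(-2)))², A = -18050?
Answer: -37943349/354420775 ≈ -0.10706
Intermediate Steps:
j(N) = 188 + 2*N² (j(N) = (N² + N²) + 188 = 2*N² + 188 = 188 + 2*N²)
f = 121 (f = (8 + (1 + 2))² = (8 + 3)² = 11² = 121)
F(J) = 121
F(145)/39271 + j(-30)/A = 121/39271 + (188 + 2*(-30)²)/(-18050) = 121*(1/39271) + (188 + 2*900)*(-1/18050) = 121/39271 + (188 + 1800)*(-1/18050) = 121/39271 + 1988*(-1/18050) = 121/39271 - 994/9025 = -37943349/354420775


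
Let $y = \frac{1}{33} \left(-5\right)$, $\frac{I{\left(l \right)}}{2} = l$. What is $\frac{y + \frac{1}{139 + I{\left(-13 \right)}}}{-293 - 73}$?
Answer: $\frac{266}{682407} \approx 0.0003898$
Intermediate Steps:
$I{\left(l \right)} = 2 l$
$y = - \frac{5}{33}$ ($y = \frac{1}{33} \left(-5\right) = - \frac{5}{33} \approx -0.15152$)
$\frac{y + \frac{1}{139 + I{\left(-13 \right)}}}{-293 - 73} = \frac{- \frac{5}{33} + \frac{1}{139 + 2 \left(-13\right)}}{-293 - 73} = \frac{- \frac{5}{33} + \frac{1}{139 - 26}}{-366} = \left(- \frac{5}{33} + \frac{1}{113}\right) \left(- \frac{1}{366}\right) = \left(- \frac{532}{3729}\right) \left(- \frac{1}{366}\right) = \frac{266}{682407}$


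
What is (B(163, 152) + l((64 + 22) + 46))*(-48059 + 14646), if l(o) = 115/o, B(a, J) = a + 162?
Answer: -1437260195/132 ≈ -1.0888e+7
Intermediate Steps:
B(a, J) = 162 + a
(B(163, 152) + l((64 + 22) + 46))*(-48059 + 14646) = ((162 + 163) + 115/((64 + 22) + 46))*(-48059 + 14646) = (325 + 115/(86 + 46))*(-33413) = (325 + 115/132)*(-33413) = (43015/132)*(-33413) = -1437260195/132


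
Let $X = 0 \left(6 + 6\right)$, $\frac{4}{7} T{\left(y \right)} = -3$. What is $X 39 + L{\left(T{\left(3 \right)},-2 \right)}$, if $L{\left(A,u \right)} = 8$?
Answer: $8$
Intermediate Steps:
$T{\left(y \right)} = - \frac{21}{4}$ ($T{\left(y \right)} = \frac{7}{4} \left(-3\right) = - \frac{21}{4}$)
$X = 0$ ($X = 0 \cdot 12 = 0$)
$X 39 + L{\left(T{\left(3 \right)},-2 \right)} = 0 \cdot 39 + 8 = 0 + 8 = 8$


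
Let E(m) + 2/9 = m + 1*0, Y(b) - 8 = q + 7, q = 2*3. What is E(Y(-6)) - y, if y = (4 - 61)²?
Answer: -29054/9 ≈ -3228.2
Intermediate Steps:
y = 3249 (y = (-57)² = 3249)
q = 6
Y(b) = 21 (Y(b) = 8 + (6 + 7) = 8 + 13 = 21)
E(m) = -2/9 + m (E(m) = -2/9 + (m + 1*0) = -2/9 + (m + 0) = -2/9 + m)
E(Y(-6)) - y = (-2/9 + 21) - 1*3249 = 187/9 - 3249 = -29054/9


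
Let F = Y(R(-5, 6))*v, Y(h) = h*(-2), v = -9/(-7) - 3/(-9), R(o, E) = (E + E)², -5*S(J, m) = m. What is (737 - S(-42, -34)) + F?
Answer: 9237/35 ≈ 263.91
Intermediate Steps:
S(J, m) = -m/5
R(o, E) = 4*E² (R(o, E) = (2*E)² = 4*E²)
v = 34/21 (v = -9*(-⅐) - 3*(-⅑) = 9/7 + ⅓ = 34/21 ≈ 1.6190)
Y(h) = -2*h
F = -3264/7 (F = -8*6²*(34/21) = -8*36*(34/21) = -2*144*(34/21) = -288*34/21 = -3264/7 ≈ -466.29)
(737 - S(-42, -34)) + F = (737 - (-1)*(-34)/5) - 3264/7 = (737 - 1*34/5) - 3264/7 = (737 - 34/5) - 3264/7 = 3651/5 - 3264/7 = 9237/35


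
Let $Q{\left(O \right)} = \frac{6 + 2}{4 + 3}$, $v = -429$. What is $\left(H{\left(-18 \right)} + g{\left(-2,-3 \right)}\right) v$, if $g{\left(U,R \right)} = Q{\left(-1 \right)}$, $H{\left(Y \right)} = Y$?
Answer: $\frac{50622}{7} \approx 7231.7$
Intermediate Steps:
$Q{\left(O \right)} = \frac{8}{7}$
$g{\left(U,R \right)} = \frac{8}{7}$
$\left(H{\left(-18 \right)} + g{\left(-2,-3 \right)}\right) v = \left(-18 + \frac{8}{7}\right) \left(-429\right) = \left(- \frac{118}{7}\right) \left(-429\right) = \frac{50622}{7}$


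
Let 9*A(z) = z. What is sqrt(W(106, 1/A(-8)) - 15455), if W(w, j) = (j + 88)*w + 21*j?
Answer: I*sqrt(100318)/4 ≈ 79.182*I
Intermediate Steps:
A(z) = z/9
W(w, j) = 21*j + w*(88 + j) (W(w, j) = (88 + j)*w + 21*j = w*(88 + j) + 21*j = 21*j + w*(88 + j))
sqrt(W(106, 1/A(-8)) - 15455) = sqrt((21/(((1/9)*(-8))) + 88*106 + 106/((1/9)*(-8))) - 15455) = sqrt((21/(-8/9) + 9328 + 106/(-8/9)) - 15455) = sqrt((21*(-9/8) + 9328 - 9/8*106) - 15455) = sqrt((-189/8 + 9328 - 477/4) - 15455) = sqrt(73481/8 - 15455) = sqrt(-50159/8) = I*sqrt(100318)/4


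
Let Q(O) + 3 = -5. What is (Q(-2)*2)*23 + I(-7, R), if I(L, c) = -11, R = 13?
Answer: -379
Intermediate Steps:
Q(O) = -8 (Q(O) = -3 - 5 = -8)
(Q(-2)*2)*23 + I(-7, R) = -8*2*23 - 11 = -16*23 - 11 = -368 - 11 = -379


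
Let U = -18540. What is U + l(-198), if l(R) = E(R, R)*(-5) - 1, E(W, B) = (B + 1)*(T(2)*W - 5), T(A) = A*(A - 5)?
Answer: 1146714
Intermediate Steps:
T(A) = A*(-5 + A)
E(W, B) = (1 + B)*(-5 - 6*W) (E(W, B) = (B + 1)*((2*(-5 + 2))*W - 5) = (1 + B)*((2*(-3))*W - 5) = (1 + B)*(-6*W - 5) = (1 + B)*(-5 - 6*W))
l(R) = 24 + 30*R² + 55*R (l(R) = (-5 - 6*R - 5*R - 6*R*R)*(-5) - 1 = (-5 - 6*R - 5*R - 6*R²)*(-5) - 1 = (-5 - 11*R - 6*R²)*(-5) - 1 = (25 + 30*R² + 55*R) - 1 = 24 + 30*R² + 55*R)
U + l(-198) = -18540 + (24 + 30*(-198)² + 55*(-198)) = -18540 + (24 + 30*39204 - 10890) = -18540 + (24 + 1176120 - 10890) = -18540 + 1165254 = 1146714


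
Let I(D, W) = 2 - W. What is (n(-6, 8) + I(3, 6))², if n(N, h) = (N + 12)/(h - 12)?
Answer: 121/4 ≈ 30.250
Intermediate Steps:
n(N, h) = (12 + N)/(-12 + h)
(n(-6, 8) + I(3, 6))² = ((12 - 6)/(-12 + 8) + (2 - 1*6))² = (6/(-4) + (2 - 6))² = (-¼*6 - 4)² = (-3/2 - 4)² = (-11/2)² = 121/4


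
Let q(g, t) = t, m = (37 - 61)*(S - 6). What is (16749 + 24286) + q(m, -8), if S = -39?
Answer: 41027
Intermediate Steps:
m = 1080 (m = (37 - 61)*(-39 - 6) = -24*(-45) = 1080)
(16749 + 24286) + q(m, -8) = (16749 + 24286) - 8 = 41035 - 8 = 41027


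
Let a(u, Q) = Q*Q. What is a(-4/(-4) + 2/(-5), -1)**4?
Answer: 1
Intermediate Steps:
a(u, Q) = Q**2
a(-4/(-4) + 2/(-5), -1)**4 = ((-1)**2)**4 = 1**4 = 1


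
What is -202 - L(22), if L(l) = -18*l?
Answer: 194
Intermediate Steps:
-202 - L(22) = -202 - (-18)*22 = -202 - 1*(-396) = -202 + 396 = 194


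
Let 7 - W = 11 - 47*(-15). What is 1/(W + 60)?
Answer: -1/649 ≈ -0.0015408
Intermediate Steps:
W = -709 (W = 7 - (11 - 47*(-15)) = 7 - (11 + 705) = 7 - 1*716 = 7 - 716 = -709)
1/(W + 60) = 1/(-709 + 60) = 1/(-649) = -1/649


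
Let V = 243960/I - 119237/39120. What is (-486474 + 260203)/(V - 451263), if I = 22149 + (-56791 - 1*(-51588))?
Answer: 75000636438960/149573569166381 ≈ 0.50143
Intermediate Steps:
I = 16946 (I = 22149 + (-56791 + 51588) = 22149 - 5203 = 16946)
V = 3761562499/331463760 (V = 243960/16946 - 119237/39120 = 243960*(1/16946) - 119237*1/39120 = 121980/8473 - 119237/39120 = 3761562499/331463760 ≈ 11.348)
(-486474 + 260203)/(V - 451263) = (-486474 + 260203)/(3761562499/331463760 - 451263) = -226271/(-149573569166381/331463760) = -226271*(-331463760/149573569166381) = 75000636438960/149573569166381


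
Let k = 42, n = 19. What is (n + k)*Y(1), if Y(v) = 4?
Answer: 244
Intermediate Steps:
(n + k)*Y(1) = (19 + 42)*4 = 61*4 = 244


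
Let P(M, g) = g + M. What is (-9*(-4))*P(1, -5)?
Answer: -144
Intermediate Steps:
P(M, g) = M + g
(-9*(-4))*P(1, -5) = (-9*(-4))*(1 - 5) = 36*(-4) = -144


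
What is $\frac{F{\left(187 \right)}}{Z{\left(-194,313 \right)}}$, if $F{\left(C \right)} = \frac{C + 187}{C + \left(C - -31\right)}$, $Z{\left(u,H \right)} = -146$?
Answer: $- \frac{187}{29565} \approx -0.006325$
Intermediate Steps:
$F{\left(C \right)} = \frac{187 + C}{31 + 2 C}$ ($F{\left(C \right)} = \frac{187 + C}{C + \left(C + 31\right)} = \frac{187 + C}{C + \left(31 + C\right)} = \frac{187 + C}{31 + 2 C}$)
$\frac{F{\left(187 \right)}}{Z{\left(-194,313 \right)}} = \frac{\frac{1}{31 + 2 \cdot 187} \left(187 + 187\right)}{-146} = \frac{1}{31 + 374} \cdot 374 \left(- \frac{1}{146}\right) = \frac{1}{405} \cdot 374 \left(- \frac{1}{146}\right) = \frac{374}{405} \left(- \frac{1}{146}\right) = - \frac{187}{29565}$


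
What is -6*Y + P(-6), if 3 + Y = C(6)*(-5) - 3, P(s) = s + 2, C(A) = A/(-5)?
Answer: -4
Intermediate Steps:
C(A) = -A/5 (C(A) = A*(-⅕) = -A/5)
P(s) = 2 + s
Y = 0 (Y = -3 + (-⅕*6*(-5) - 3) = -3 + (-6/5*(-5) - 3) = -3 + (6 - 3) = -3 + 3 = 0)
-6*Y + P(-6) = -6*0 + (2 - 6) = 0 - 4 = -4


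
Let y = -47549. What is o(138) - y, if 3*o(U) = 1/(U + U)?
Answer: 39370573/828 ≈ 47549.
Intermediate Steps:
o(U) = 1/(6*U) (o(U) = 1/(3*(U + U)) = 1/(3*((2*U))) = (1/(2*U))/3 = 1/(6*U))
o(138) - y = (⅙)/138 - 1*(-47549) = (⅙)*(1/138) + 47549 = 1/828 + 47549 = 39370573/828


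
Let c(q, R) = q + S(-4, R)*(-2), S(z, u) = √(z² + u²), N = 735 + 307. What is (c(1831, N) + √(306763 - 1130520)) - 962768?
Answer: -960937 - 932*√5 + I*√823757 ≈ -9.6302e+5 + 907.61*I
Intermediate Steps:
N = 1042
S(z, u) = √(u² + z²)
c(q, R) = q - 2*√(16 + R²) (c(q, R) = q + √(R² + (-4)²)*(-2) = q + √(R² + 16)*(-2) = q + √(16 + R²)*(-2) = q - 2*√(16 + R²))
(c(1831, N) + √(306763 - 1130520)) - 962768 = ((1831 - 2*√(16 + 1042²)) + √(306763 - 1130520)) - 962768 = ((1831 - 2*√(16 + 1085764)) + √(-823757)) - 962768 = ((1831 - 932*√5) + I*√823757) - 962768 = (1831 - 932*√5 + I*√823757) - 962768 = -960937 - 932*√5 + I*√823757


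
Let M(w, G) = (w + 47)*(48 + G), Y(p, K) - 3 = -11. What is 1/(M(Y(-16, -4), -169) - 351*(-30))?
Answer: 1/5811 ≈ 0.00017209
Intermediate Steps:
Y(p, K) = -8 (Y(p, K) = 3 - 11 = -8)
M(w, G) = (47 + w)*(48 + G)
1/(M(Y(-16, -4), -169) - 351*(-30)) = 1/((2256 + 47*(-169) + 48*(-8) - 169*(-8)) - 351*(-30)) = 1/((2256 - 7943 - 384 + 1352) + 10530) = 1/(-4719 + 10530) = 1/5811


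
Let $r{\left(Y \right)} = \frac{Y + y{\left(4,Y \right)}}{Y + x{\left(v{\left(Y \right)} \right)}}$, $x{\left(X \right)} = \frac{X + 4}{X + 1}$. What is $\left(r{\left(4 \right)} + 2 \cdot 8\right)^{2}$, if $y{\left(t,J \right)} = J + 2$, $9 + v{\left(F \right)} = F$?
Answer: $\frac{97344}{289} \approx 336.83$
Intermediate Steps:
$v{\left(F \right)} = -9 + F$
$y{\left(t,J \right)} = 2 + J$
$x{\left(X \right)} = \frac{4 + X}{1 + X}$
$r{\left(Y \right)} = \frac{2 + 2 Y}{Y + \frac{-5 + Y}{-8 + Y}}$ ($r{\left(Y \right)} = \frac{Y + \left(2 + Y\right)}{Y + \frac{4 + \left(-9 + Y\right)}{1 + \left(-9 + Y\right)}} = \frac{2 + 2 Y}{Y + \frac{-5 + Y}{-8 + Y}}$)
$\left(r{\left(4 \right)} + 2 \cdot 8\right)^{2} = \left(\frac{2 \left(1 + 4\right) \left(-8 + 4\right)}{-5 + 4 + 4 \left(-8 + 4\right)} + 2 \cdot 8\right)^{2} = \left(2 \frac{1}{-5 + 4 + 4 \left(-4\right)} 5 \left(-4\right) + 16\right)^{2} = \left(2 \frac{1}{-5 + 4 - 16} \cdot 5 \left(-4\right) + 16\right)^{2} = \left(2 \frac{1}{-17} \cdot 5 \left(-4\right) + 16\right)^{2} = \left(2 \left(- \frac{1}{17}\right) 5 \left(-4\right) + 16\right)^{2} = \left(\frac{40}{17} + 16\right)^{2} = \left(\frac{312}{17}\right)^{2} = \frac{97344}{289}$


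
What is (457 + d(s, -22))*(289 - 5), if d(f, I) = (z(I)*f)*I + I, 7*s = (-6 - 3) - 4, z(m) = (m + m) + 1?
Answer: -2627852/7 ≈ -3.7541e+5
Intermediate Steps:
z(m) = 1 + 2*m (z(m) = 2*m + 1 = 1 + 2*m)
s = -13/7 (s = ((-6 - 3) - 4)/7 = (-9 - 4)/7 = (⅐)*(-13) = -13/7 ≈ -1.8571)
d(f, I) = I + I*f*(1 + 2*I) (d(f, I) = ((1 + 2*I)*f)*I + I = (f*(1 + 2*I))*I + I = I*f*(1 + 2*I) + I = I + I*f*(1 + 2*I))
(457 + d(s, -22))*(289 - 5) = (457 - 22*(1 - 13*(1 + 2*(-22))/7))*(289 - 5) = (457 - 22*(1 - 13*(1 - 44)/7))*284 = (457 - 22*(1 - 13/7*(-43)))*284 = (457 - 22*(1 + 559/7))*284 = (457 - 22*566/7)*284 = (457 - 12452/7)*284 = -9253/7*284 = -2627852/7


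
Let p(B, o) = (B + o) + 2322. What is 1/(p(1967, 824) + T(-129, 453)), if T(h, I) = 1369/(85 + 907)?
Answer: 992/5073465 ≈ 0.00019553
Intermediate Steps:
T(h, I) = 1369/992
p(B, o) = 2322 + B + o
1/(p(1967, 824) + T(-129, 453)) = 1/((2322 + 1967 + 824) + 1369/992) = 1/(5113 + 1369/992) = 1/(5073465/992) = 992/5073465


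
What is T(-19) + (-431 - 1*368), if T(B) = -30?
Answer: -829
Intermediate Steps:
T(-19) + (-431 - 1*368) = -30 + (-431 - 1*368) = -30 + (-431 - 368) = -30 - 799 = -829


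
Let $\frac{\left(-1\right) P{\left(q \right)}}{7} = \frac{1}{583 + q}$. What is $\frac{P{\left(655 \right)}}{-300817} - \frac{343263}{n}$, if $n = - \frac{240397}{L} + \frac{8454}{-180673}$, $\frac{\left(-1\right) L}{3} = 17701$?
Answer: $- \frac{1226485242315129858710129}{16007850688098439874} \approx -76618.0$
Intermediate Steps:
$L = -53103$ ($L = \left(-3\right) 17701 = -53103$)
$n = \frac{42984314419}{9594278319}$ ($n = - \frac{240397}{-53103} + \frac{8454}{-180673} = \left(-240397\right) \left(- \frac{1}{53103}\right) + 8454 \left(- \frac{1}{180673}\right) = \frac{240397}{53103} - \frac{8454}{180673} = \frac{42984314419}{9594278319} \approx 4.4802$)
$P{\left(q \right)} = - \frac{7}{583 + q}$
$\frac{P{\left(655 \right)}}{-300817} - \frac{343263}{n} = \frac{\left(-7\right) \frac{1}{583 + 655}}{-300817} - \frac{343263}{\frac{42984314419}{9594278319}} = - \frac{7}{1238} \left(- \frac{1}{300817}\right) - \frac{3293360758614897}{42984314419} = \left(-7\right) \frac{1}{1238} \left(- \frac{1}{300817}\right) - \frac{3293360758614897}{42984314419} = \left(- \frac{7}{1238}\right) \left(- \frac{1}{300817}\right) - \frac{3293360758614897}{42984314419} = \frac{7}{372411446} - \frac{3293360758614897}{42984314419} = - \frac{1226485242315129858710129}{16007850688098439874}$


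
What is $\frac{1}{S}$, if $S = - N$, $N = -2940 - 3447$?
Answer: $\frac{1}{6387} \approx 0.00015657$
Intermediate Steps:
$N = -6387$
$S = 6387$ ($S = \left(-1\right) \left(-6387\right) = 6387$)
$\frac{1}{S} = \frac{1}{6387}$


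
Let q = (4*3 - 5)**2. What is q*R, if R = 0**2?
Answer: 0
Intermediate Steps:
q = 49 (q = (12 - 5)**2 = 7**2 = 49)
R = 0
q*R = 49*0 = 0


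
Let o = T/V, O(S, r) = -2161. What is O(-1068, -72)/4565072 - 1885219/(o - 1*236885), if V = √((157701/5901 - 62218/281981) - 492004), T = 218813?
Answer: 39734026410684044698740959325853/4993038511781462449676174125424 - 4537614675517*I*√25527730137589698781/2187496062178849511979734 ≈ 7.9579 - 0.010481*I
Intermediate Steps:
V = 11*I*√25527730137589698781/79236661 (V = √((157701*(1/5901) - 62218*1/281981) - 492004) = √((52567/1967 - 62218/281981) - 492004) = √(2100073203/79236661 - 492004) = √(-38982654085441/79236661) = 11*I*√25527730137589698781/79236661 ≈ 701.41*I)
o = -218813*I*√25527730137589698781/3543877644131 (o = 218813/((11*I*√25527730137589698781/79236661)) = 218813*(-I*√25527730137589698781/3543877644131) = -218813*I*√25527730137589698781/3543877644131 ≈ -311.96*I)
O(-1068, -72)/4565072 - 1885219/(o - 1*236885) = -2161/4565072 - 1885219/(-218813*I*√25527730137589698781/3543877644131 - 1*236885) = -2161*1/4565072 - 1885219/(-218813*I*√25527730137589698781/3543877644131 - 236885) = -2161/4565072 - 1885219/(-236885 - 218813*I*√25527730137589698781/3543877644131)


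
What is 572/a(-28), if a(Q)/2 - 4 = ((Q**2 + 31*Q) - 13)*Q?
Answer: 143/1360 ≈ 0.10515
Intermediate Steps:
a(Q) = 8 + 2*Q*(-13 + Q**2 + 31*Q) (a(Q) = 8 + 2*(((Q**2 + 31*Q) - 13)*Q) = 8 + 2*((-13 + Q**2 + 31*Q)*Q) = 8 + 2*(Q*(-13 + Q**2 + 31*Q)) = 8 + 2*Q*(-13 + Q**2 + 31*Q))
572/a(-28) = 572/(8 - 26*(-28) + 2*(-28)**3 + 62*(-28)**2) = 572/(8 + 728 + 2*(-21952) + 62*784) = 572/(8 + 728 - 43904 + 48608) = 572/5440 = 572*(1/5440) = 143/1360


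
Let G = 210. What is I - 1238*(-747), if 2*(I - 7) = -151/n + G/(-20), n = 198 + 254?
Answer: 836007975/904 ≈ 9.2479e+5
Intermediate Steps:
n = 452
I = 1431/904 (I = 7 + (-151/452 + 210/(-20))/2 = 7 + (-151*1/452 + 210*(-1/20))/2 = 7 + (-151/452 - 21/2)/2 = 7 + (1/2)*(-4897/452) = 7 - 4897/904 = 1431/904 ≈ 1.5830)
I - 1238*(-747) = 1431/904 - 1238*(-747) = 1431/904 + 924786 = 836007975/904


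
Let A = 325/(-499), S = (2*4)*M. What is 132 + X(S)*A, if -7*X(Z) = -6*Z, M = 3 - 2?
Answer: 445476/3493 ≈ 127.53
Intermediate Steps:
M = 1
S = 8 (S = (2*4)*1 = 8*1 = 8)
X(Z) = 6*Z/7 (X(Z) = -(-6)*Z/7 = 6*Z/7)
A = -325/499 (A = 325*(-1/499) = -325/499 ≈ -0.65130)
132 + X(S)*A = 132 + ((6/7)*8)*(-325/499) = 132 + (48/7)*(-325/499) = 132 - 15600/3493 = 445476/3493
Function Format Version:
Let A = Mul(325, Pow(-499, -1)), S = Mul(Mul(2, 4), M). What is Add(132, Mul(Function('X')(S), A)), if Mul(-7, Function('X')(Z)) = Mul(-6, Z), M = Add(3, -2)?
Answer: Rational(445476, 3493) ≈ 127.53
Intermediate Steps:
M = 1
S = 8 (S = Mul(Mul(2, 4), 1) = Mul(8, 1) = 8)
Function('X')(Z) = Mul(Rational(6, 7), Z) (Function('X')(Z) = Mul(Rational(-1, 7), Mul(-6, Z)) = Mul(Rational(6, 7), Z))
A = Rational(-325, 499) (A = Mul(325, Rational(-1, 499)) = Rational(-325, 499) ≈ -0.65130)
Add(132, Mul(Function('X')(S), A)) = Add(132, Mul(Mul(Rational(6, 7), 8), Rational(-325, 499))) = Add(132, Mul(Rational(48, 7), Rational(-325, 499))) = Add(132, Rational(-15600, 3493)) = Rational(445476, 3493)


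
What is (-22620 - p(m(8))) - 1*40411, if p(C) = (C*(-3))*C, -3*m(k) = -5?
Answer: -189068/3 ≈ -63023.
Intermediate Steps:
m(k) = 5/3 (m(k) = -⅓*(-5) = 5/3)
p(C) = -3*C² (p(C) = (-3*C)*C = -3*C²)
(-22620 - p(m(8))) - 1*40411 = (-22620 - (-3)*(5/3)²) - 1*40411 = (-22620 - (-3)*25/9) - 40411 = (-22620 - 1*(-25/3)) - 40411 = (-22620 + 25/3) - 40411 = -67835/3 - 40411 = -189068/3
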